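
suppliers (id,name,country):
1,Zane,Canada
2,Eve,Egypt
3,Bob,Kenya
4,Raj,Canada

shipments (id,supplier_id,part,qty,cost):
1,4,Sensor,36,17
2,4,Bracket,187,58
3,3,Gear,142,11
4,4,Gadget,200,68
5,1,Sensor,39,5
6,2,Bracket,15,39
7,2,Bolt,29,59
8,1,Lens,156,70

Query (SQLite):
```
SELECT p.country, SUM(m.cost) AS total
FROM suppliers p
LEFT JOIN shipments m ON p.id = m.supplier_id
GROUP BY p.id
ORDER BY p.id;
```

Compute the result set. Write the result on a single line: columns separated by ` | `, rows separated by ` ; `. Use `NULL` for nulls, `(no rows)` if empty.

Canada | 75 ; Egypt | 98 ; Kenya | 11 ; Canada | 143

LEFT JOIN keeps every suppliers row; unmatched ones get NULL for shipments columns.
Group by suppliers.id and compute SUM(m.cost). SUM over an all-NULL group is NULL.
  1: ids {5, 8} → SUM(m.cost)=75
  2: ids {6, 7} → SUM(m.cost)=98
  3: ids {3} → SUM(m.cost)=11
  4: ids {1, 2, 4} → SUM(m.cost)=143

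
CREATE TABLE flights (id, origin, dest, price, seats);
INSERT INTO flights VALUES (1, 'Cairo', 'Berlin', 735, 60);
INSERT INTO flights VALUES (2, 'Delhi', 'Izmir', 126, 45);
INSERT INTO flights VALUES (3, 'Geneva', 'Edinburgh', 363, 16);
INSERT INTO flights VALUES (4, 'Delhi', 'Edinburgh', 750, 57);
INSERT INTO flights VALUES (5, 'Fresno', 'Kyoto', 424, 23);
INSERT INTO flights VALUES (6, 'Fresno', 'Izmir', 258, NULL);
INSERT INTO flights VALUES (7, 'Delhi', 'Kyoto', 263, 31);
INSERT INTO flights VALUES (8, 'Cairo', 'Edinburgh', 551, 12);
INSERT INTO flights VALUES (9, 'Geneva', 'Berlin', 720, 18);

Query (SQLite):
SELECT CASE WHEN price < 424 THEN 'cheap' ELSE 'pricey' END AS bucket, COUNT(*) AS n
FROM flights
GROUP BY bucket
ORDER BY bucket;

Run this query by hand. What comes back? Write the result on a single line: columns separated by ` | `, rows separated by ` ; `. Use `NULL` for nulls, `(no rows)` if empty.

Bucket rows by price < 424 → 'cheap' else 'pricey'; count each bucket.

cheap | 4 ; pricey | 5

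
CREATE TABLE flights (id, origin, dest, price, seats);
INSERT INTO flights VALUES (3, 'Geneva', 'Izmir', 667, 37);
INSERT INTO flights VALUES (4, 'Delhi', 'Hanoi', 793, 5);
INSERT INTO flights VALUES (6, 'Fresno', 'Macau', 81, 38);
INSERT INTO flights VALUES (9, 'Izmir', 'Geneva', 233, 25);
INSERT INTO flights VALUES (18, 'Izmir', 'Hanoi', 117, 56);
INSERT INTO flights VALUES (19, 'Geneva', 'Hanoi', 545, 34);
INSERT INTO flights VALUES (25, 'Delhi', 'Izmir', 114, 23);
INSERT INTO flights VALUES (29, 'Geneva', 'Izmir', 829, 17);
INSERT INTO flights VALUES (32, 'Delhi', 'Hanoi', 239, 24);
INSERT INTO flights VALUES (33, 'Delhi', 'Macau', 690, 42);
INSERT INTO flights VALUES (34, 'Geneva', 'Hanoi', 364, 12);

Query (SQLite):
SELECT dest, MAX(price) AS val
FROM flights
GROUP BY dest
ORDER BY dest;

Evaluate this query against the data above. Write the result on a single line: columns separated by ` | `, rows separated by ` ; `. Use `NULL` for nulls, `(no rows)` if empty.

Geneva | 233 ; Hanoi | 793 ; Izmir | 829 ; Macau | 690

Partition flights by dest; compute MAX(price) within each group.
  Geneva: ids {9} → MAX(price)=233
  Hanoi: ids {4, 18, 19, 32, 34} → MAX(price)=793
  Izmir: ids {3, 25, 29} → MAX(price)=829
  Macau: ids {6, 33} → MAX(price)=690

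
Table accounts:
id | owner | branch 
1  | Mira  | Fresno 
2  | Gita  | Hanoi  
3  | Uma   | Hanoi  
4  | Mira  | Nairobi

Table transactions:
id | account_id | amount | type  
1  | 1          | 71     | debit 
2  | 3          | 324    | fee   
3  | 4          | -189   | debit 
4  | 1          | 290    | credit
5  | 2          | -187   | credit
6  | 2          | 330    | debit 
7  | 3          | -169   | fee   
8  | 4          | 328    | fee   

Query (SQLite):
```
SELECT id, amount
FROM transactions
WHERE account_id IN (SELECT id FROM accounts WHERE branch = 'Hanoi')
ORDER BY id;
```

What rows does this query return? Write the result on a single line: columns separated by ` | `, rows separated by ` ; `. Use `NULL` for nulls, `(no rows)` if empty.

2 | 324 ; 5 | -187 ; 6 | 330 ; 7 | -169

Inner query: accounts.id where branch = 'Hanoi'.
Outer: keep transactions rows whose account_id is in that set.
Inner query → {2, 3}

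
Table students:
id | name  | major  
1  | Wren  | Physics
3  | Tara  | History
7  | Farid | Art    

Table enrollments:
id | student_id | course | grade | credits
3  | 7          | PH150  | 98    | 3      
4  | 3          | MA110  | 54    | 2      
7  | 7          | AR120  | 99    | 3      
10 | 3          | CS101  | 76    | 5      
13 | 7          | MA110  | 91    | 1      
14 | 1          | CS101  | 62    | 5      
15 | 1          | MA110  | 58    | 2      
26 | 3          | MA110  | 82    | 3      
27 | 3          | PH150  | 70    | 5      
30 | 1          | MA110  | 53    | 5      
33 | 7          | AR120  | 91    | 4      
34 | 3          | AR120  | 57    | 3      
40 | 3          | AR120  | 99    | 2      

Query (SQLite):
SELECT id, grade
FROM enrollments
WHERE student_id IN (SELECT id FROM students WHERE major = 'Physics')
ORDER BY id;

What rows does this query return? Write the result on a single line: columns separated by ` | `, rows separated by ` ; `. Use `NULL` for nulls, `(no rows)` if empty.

14 | 62 ; 15 | 58 ; 30 | 53

Inner query: students.id where major = 'Physics'.
Outer: keep enrollments rows whose student_id is in that set.
Inner query → {1}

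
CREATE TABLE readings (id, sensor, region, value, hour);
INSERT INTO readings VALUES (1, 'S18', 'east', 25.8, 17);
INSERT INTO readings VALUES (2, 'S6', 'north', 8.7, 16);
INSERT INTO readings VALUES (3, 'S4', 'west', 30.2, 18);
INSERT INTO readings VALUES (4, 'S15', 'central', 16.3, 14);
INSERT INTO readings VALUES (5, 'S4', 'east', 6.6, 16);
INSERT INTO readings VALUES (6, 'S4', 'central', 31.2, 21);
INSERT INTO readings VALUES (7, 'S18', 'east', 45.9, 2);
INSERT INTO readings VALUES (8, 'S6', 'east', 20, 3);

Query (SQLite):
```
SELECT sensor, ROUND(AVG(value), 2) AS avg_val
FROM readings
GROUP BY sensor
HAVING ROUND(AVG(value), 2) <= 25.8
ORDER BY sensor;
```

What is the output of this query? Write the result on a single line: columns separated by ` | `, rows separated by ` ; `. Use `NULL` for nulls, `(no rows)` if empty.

Partition readings by sensor; compute ROUND(AVG(value), 2) within each group.
HAVING: keep groups where ROUND(AVG(value), 2) <= 25.8.
  S15: ids {4} → ROUND(AVG(value), 2)=16.3
  S18: ids {1, 7} → ROUND(AVG(value), 2)=35.85
  S4: ids {3, 5, 6} → ROUND(AVG(value), 2)=22.67
  S6: ids {2, 8} → ROUND(AVG(value), 2)=14.35

S15 | 16.3 ; S4 | 22.67 ; S6 | 14.35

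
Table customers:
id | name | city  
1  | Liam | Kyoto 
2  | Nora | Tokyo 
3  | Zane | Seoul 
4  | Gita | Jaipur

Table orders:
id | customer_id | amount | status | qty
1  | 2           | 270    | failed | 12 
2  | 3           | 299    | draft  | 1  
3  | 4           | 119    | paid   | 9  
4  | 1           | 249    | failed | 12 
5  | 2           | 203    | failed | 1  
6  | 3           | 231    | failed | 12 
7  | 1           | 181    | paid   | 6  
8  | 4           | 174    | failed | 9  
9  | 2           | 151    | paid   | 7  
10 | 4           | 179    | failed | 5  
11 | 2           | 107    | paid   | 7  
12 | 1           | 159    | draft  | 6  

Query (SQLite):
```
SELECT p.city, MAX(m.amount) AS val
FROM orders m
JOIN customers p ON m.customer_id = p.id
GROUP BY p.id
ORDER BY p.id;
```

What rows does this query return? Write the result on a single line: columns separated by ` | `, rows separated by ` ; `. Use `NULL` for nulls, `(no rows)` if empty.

Join each orders row to its customers via customer_id.
Group joined rows by customers.id; compute MAX(m.amount) per group.
  1: ids {4, 7, 12} → MAX(m.amount)=249
  2: ids {1, 5, 9, 11} → MAX(m.amount)=270
  3: ids {2, 6} → MAX(m.amount)=299
  4: ids {3, 8, 10} → MAX(m.amount)=179

Kyoto | 249 ; Tokyo | 270 ; Seoul | 299 ; Jaipur | 179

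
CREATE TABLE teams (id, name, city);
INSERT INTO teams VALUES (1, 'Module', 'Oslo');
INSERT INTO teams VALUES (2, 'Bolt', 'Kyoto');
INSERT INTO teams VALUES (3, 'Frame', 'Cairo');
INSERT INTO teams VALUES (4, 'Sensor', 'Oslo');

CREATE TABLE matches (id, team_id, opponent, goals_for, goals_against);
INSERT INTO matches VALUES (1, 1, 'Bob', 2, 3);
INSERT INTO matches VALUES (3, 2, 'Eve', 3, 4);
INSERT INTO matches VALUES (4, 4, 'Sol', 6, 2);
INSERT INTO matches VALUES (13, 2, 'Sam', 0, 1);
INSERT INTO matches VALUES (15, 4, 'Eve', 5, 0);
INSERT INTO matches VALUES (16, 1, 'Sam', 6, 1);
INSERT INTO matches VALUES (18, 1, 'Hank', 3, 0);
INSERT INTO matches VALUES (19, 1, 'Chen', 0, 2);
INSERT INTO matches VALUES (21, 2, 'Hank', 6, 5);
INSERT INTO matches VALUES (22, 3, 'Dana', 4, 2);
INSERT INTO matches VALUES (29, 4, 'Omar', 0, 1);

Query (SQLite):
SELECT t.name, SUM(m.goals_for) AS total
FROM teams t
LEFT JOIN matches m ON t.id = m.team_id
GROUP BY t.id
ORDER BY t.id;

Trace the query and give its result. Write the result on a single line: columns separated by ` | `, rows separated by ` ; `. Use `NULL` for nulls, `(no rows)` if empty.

LEFT JOIN keeps every teams row; unmatched ones get NULL for matches columns.
Group by teams.id and compute SUM(m.goals_for). SUM over an all-NULL group is NULL.
  1: ids {1, 16, 18, 19} → SUM(m.goals_for)=11
  2: ids {3, 13, 21} → SUM(m.goals_for)=9
  3: ids {22} → SUM(m.goals_for)=4
  4: ids {4, 15, 29} → SUM(m.goals_for)=11

Module | 11 ; Bolt | 9 ; Frame | 4 ; Sensor | 11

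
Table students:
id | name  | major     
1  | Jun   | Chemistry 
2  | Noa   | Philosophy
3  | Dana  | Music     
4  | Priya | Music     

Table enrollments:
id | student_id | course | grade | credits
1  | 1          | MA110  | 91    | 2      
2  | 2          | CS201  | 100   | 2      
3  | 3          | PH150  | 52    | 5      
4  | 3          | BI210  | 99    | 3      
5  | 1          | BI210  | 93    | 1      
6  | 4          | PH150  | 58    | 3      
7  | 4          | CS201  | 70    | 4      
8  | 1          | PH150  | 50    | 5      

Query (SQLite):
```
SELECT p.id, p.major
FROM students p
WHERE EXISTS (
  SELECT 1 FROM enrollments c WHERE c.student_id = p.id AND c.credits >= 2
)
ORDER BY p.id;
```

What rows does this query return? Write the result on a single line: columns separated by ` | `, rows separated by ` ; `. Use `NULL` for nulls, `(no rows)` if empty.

1 | Chemistry ; 2 | Philosophy ; 3 | Music ; 4 | Music

For each students row, check whether any enrollments with matching student_id has credits >= 2.
Keep rows where that is true.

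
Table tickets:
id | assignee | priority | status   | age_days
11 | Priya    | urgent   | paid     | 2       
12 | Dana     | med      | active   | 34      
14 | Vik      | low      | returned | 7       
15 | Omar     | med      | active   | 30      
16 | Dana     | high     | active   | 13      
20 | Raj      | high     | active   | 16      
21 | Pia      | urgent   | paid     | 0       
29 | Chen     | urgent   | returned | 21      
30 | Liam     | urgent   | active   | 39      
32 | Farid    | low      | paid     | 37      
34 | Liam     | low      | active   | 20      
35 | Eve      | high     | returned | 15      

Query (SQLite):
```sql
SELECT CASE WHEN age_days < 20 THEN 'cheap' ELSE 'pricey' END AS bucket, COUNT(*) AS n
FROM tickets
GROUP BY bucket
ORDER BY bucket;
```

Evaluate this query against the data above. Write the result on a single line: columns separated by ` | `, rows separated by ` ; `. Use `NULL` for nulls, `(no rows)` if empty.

Bucket rows by age_days < 20 → 'cheap' else 'pricey'; count each bucket.

cheap | 6 ; pricey | 6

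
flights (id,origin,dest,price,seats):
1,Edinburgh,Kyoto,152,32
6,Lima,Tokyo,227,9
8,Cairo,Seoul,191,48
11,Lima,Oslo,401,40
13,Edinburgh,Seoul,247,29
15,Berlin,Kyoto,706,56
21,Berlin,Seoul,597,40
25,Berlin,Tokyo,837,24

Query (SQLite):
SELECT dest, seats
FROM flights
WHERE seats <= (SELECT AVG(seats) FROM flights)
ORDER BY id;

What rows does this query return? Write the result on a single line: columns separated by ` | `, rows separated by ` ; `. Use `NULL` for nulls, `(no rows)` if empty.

Kyoto | 32 ; Tokyo | 9 ; Seoul | 29 ; Tokyo | 24

Scalar subquery: AVG(seats) over all flights rows = 34.75.
Keep rows where seats <= that value.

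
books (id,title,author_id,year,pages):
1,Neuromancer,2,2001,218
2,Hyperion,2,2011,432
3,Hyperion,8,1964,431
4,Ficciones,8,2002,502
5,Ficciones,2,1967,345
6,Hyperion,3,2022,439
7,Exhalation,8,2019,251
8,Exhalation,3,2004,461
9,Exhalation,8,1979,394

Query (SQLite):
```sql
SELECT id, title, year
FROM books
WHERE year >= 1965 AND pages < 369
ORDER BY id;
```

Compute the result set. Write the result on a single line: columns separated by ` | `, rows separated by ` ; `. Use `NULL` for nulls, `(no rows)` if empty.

year >= 1965: ids {1, 2, 4, 5, 6, 7, 8, 9}
pages < 369: ids {1, 5, 7}
Combine with AND.

1 | Neuromancer | 2001 ; 5 | Ficciones | 1967 ; 7 | Exhalation | 2019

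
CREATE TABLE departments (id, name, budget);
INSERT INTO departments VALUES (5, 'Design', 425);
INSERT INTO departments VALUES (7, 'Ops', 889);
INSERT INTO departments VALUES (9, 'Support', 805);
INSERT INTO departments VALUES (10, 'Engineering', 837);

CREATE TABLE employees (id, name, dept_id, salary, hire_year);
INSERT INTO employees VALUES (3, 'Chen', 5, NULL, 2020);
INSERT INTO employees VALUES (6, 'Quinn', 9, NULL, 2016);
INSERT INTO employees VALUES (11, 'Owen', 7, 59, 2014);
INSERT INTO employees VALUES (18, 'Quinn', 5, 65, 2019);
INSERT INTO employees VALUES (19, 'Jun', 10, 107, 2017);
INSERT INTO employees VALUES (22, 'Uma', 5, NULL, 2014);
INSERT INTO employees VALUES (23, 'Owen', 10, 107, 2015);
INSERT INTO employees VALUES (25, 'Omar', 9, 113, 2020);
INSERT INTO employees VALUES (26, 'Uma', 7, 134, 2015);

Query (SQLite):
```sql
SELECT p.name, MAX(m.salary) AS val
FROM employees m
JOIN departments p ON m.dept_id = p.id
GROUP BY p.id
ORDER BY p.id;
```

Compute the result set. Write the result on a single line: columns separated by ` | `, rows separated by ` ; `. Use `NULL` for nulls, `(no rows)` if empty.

Design | 65 ; Ops | 134 ; Support | 113 ; Engineering | 107

Join each employees row to its departments via dept_id.
Group joined rows by departments.id; compute MAX(m.salary) per group.
  5: ids {3, 18, 22} → MAX(m.salary)=65
  7: ids {11, 26} → MAX(m.salary)=134
  9: ids {6, 25} → MAX(m.salary)=113
  10: ids {19, 23} → MAX(m.salary)=107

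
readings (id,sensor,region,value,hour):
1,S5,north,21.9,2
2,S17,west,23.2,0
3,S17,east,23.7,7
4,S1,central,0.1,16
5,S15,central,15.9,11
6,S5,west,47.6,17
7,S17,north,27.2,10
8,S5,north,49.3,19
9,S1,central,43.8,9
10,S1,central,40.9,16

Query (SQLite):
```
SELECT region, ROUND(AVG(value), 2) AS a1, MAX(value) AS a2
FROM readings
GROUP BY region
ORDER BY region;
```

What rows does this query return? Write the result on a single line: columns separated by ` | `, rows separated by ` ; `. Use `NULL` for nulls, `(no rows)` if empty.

Group readings by region.
Per group compute: ROUND(AVG(value), 2), MAX(value).
  central: ids {4, 5, 9, 10} → ROUND(AVG(value), 2)=25.18, MAX(value)=43.8
  east: ids {3} → ROUND(AVG(value), 2)=23.7, MAX(value)=23.7
  north: ids {1, 7, 8} → ROUND(AVG(value), 2)=32.8, MAX(value)=49.3
  west: ids {2, 6} → ROUND(AVG(value), 2)=35.4, MAX(value)=47.6

central | 25.18 | 43.8 ; east | 23.7 | 23.7 ; north | 32.8 | 49.3 ; west | 35.4 | 47.6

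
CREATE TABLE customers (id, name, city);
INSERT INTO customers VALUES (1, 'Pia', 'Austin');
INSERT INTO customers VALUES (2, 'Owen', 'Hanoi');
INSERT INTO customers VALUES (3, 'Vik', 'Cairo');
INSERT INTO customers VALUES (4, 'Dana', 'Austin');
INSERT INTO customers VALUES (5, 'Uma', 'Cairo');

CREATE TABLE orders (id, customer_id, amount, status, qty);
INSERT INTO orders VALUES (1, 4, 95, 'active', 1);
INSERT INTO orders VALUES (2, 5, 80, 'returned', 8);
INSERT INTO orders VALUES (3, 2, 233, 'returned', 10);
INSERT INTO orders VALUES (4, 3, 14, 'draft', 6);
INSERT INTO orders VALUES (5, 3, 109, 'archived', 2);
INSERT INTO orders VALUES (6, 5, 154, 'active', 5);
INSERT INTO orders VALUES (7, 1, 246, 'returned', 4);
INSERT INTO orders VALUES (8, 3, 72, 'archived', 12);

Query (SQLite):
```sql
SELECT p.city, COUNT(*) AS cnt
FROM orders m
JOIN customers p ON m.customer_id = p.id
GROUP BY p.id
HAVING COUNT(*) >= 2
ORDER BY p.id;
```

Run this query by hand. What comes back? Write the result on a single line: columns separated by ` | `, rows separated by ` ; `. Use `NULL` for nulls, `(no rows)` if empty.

Join each orders row to its customers via customer_id.
Group joined rows by customers.id; compute COUNT(*) per group.
HAVING: keep groups with count ≥ 2.
  1: ids {7} → COUNT(*)=1
  2: ids {3} → COUNT(*)=1
  3: ids {4, 5, 8} → COUNT(*)=3
  4: ids {1} → COUNT(*)=1
  5: ids {2, 6} → COUNT(*)=2

Cairo | 3 ; Cairo | 2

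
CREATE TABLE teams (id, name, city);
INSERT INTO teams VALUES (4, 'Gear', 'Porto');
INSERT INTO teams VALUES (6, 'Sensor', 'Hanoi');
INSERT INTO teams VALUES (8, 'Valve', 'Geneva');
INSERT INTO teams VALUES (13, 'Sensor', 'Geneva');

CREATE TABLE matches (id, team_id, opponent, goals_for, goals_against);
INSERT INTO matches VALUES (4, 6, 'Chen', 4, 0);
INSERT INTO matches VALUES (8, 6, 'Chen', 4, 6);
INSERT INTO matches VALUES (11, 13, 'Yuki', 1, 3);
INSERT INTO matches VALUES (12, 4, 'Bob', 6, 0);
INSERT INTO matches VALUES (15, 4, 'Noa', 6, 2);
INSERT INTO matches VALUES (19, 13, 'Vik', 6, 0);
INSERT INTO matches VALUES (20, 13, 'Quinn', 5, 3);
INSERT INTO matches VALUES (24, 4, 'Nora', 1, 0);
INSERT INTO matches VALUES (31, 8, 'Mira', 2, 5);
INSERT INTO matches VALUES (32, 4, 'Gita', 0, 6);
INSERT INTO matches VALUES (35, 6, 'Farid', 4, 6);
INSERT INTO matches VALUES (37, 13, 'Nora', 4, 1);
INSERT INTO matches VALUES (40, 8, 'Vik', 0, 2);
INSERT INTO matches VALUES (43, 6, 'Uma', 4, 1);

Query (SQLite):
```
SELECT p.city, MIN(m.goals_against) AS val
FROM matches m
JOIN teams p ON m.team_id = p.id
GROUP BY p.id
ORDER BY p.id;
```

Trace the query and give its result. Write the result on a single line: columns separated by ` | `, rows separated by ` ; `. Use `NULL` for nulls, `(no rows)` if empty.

Porto | 0 ; Hanoi | 0 ; Geneva | 2 ; Geneva | 0

Join each matches row to its teams via team_id.
Group joined rows by teams.id; compute MIN(m.goals_against) per group.
  4: ids {12, 15, 24, 32} → MIN(m.goals_against)=0
  6: ids {4, 8, 35, 43} → MIN(m.goals_against)=0
  8: ids {31, 40} → MIN(m.goals_against)=2
  13: ids {11, 19, 20, 37} → MIN(m.goals_against)=0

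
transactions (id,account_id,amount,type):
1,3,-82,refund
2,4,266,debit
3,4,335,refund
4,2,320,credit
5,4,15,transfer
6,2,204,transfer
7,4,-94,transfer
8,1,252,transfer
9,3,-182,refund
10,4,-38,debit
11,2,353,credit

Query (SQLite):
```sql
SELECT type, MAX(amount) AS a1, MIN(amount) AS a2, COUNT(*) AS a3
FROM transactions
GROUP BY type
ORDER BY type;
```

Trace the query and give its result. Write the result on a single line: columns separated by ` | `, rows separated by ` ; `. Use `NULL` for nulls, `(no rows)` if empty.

Group transactions by type.
Per group compute: MAX(amount), MIN(amount), COUNT(*).
  credit: ids {4, 11} → MAX(amount)=353, MIN(amount)=320, COUNT(*)=2
  debit: ids {2, 10} → MAX(amount)=266, MIN(amount)=-38, COUNT(*)=2
  refund: ids {1, 3, 9} → MAX(amount)=335, MIN(amount)=-182, COUNT(*)=3
  transfer: ids {5, 6, 7, 8} → MAX(amount)=252, MIN(amount)=-94, COUNT(*)=4

credit | 353 | 320 | 2 ; debit | 266 | -38 | 2 ; refund | 335 | -182 | 3 ; transfer | 252 | -94 | 4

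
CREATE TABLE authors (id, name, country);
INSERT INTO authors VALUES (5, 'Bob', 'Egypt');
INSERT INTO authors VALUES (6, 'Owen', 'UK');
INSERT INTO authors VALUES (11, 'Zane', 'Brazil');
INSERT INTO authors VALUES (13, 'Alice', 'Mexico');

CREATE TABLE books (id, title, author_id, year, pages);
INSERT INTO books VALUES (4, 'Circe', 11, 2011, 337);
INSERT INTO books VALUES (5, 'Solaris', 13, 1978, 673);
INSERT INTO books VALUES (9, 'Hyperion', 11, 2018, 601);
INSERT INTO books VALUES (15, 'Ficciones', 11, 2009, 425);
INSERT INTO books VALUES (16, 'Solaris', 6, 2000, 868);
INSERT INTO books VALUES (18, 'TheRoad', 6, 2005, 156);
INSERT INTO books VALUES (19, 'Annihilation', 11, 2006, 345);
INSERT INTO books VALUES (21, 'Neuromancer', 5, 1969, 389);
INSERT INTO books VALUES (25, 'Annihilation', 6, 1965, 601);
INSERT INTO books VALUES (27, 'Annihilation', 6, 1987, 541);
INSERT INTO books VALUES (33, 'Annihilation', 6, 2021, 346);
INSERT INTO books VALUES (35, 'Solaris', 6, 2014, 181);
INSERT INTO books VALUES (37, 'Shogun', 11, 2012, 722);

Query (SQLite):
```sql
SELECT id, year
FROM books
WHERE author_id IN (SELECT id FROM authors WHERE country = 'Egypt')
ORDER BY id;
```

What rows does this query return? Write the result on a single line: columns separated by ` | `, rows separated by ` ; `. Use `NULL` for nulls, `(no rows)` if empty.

21 | 1969

Inner query: authors.id where country = 'Egypt'.
Outer: keep books rows whose author_id is in that set.
Inner query → {5}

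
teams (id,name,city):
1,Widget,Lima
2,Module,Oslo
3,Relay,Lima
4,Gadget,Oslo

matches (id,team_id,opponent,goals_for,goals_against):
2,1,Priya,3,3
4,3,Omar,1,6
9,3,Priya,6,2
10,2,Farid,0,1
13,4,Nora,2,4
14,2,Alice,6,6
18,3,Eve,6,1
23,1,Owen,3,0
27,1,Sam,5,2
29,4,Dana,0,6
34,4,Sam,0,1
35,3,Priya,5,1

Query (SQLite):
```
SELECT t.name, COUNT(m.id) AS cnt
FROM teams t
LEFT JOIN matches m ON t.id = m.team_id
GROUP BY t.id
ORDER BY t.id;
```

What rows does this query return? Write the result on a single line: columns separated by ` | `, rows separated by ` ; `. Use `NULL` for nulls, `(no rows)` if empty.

LEFT JOIN keeps every teams row; unmatched ones get NULL for matches columns.
Group by teams.id and compute COUNT(m.id). COUNT(col) of an all-NULL group is 0.
  1: ids {2, 23, 27} → COUNT(m.id)=3
  2: ids {10, 14} → COUNT(m.id)=2
  3: ids {4, 9, 18, 35} → COUNT(m.id)=4
  4: ids {13, 29, 34} → COUNT(m.id)=3

Widget | 3 ; Module | 2 ; Relay | 4 ; Gadget | 3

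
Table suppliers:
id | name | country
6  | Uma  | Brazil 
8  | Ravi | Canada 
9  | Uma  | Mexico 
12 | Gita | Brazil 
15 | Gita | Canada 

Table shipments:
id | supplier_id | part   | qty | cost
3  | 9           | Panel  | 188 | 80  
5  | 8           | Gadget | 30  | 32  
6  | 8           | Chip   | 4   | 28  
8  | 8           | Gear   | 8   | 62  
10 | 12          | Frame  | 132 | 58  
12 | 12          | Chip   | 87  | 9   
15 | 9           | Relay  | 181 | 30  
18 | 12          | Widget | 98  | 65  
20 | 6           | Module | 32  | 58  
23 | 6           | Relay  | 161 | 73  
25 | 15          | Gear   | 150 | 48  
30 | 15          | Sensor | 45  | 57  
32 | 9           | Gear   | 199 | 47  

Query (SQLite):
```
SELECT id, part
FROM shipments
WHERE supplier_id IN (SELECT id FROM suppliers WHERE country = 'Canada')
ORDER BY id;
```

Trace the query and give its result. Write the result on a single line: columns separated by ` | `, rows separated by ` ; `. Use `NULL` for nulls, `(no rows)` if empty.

Inner query: suppliers.id where country = 'Canada'.
Outer: keep shipments rows whose supplier_id is in that set.
Inner query → {8, 15}

5 | Gadget ; 6 | Chip ; 8 | Gear ; 25 | Gear ; 30 | Sensor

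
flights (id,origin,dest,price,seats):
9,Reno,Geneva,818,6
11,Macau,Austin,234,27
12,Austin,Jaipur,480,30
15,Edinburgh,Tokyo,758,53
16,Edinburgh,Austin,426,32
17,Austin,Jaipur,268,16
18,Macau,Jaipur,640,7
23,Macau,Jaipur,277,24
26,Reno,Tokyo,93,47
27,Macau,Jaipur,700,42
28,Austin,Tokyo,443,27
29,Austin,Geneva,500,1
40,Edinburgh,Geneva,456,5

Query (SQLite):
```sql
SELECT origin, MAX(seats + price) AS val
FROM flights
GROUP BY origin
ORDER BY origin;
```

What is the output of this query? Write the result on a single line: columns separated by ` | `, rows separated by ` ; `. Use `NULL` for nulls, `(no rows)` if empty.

Austin | 510 ; Edinburgh | 811 ; Macau | 742 ; Reno | 824

For each row compute seats + price.
Group by origin; take MAX of the expression per group.
  Austin: ids {12, 17, 28, 29} → MAX(seats + price)=510
  Edinburgh: ids {15, 16, 40} → MAX(seats + price)=811
  Macau: ids {11, 18, 23, 27} → MAX(seats + price)=742
  Reno: ids {9, 26} → MAX(seats + price)=824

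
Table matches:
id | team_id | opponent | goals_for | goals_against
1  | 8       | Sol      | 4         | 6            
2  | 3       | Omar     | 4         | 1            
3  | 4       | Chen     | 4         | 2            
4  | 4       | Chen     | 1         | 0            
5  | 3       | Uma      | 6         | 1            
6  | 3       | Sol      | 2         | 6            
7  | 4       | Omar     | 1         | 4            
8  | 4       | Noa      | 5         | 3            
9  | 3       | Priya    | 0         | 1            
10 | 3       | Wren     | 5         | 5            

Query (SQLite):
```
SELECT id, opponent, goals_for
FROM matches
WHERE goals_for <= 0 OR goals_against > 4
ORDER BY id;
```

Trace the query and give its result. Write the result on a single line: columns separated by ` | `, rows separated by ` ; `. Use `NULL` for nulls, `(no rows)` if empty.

1 | Sol | 4 ; 6 | Sol | 2 ; 9 | Priya | 0 ; 10 | Wren | 5

goals_for <= 0: ids {9}
goals_against > 4: ids {1, 6, 10}
Combine with OR.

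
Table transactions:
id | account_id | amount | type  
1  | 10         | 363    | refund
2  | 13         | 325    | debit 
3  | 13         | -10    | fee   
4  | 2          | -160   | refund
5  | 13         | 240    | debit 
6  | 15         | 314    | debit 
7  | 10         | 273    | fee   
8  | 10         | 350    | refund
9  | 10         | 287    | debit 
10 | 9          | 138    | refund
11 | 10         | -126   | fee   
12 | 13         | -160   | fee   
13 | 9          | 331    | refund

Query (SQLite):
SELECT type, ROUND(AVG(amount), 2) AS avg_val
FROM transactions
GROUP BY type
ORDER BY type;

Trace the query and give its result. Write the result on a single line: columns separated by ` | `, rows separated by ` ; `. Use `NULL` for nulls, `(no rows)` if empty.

debit | 291.5 ; fee | -5.75 ; refund | 204.4

Partition transactions by type; compute ROUND(AVG(amount), 2) within each group.
  debit: ids {2, 5, 6, 9} → ROUND(AVG(amount), 2)=291.5
  fee: ids {3, 7, 11, 12} → ROUND(AVG(amount), 2)=-5.75
  refund: ids {1, 4, 8, 10, 13} → ROUND(AVG(amount), 2)=204.4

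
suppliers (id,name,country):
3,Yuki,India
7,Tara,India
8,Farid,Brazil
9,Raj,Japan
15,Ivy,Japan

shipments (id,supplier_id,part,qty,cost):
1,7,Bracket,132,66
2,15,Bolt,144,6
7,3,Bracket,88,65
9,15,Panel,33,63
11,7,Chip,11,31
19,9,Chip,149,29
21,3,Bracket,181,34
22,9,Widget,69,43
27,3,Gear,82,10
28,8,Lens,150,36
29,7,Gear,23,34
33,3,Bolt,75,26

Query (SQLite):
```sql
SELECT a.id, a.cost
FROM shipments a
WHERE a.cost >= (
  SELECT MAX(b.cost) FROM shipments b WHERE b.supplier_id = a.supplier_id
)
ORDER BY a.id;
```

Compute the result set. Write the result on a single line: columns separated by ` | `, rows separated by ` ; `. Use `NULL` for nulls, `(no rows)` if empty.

1 | 66 ; 7 | 65 ; 9 | 63 ; 22 | 43 ; 28 | 36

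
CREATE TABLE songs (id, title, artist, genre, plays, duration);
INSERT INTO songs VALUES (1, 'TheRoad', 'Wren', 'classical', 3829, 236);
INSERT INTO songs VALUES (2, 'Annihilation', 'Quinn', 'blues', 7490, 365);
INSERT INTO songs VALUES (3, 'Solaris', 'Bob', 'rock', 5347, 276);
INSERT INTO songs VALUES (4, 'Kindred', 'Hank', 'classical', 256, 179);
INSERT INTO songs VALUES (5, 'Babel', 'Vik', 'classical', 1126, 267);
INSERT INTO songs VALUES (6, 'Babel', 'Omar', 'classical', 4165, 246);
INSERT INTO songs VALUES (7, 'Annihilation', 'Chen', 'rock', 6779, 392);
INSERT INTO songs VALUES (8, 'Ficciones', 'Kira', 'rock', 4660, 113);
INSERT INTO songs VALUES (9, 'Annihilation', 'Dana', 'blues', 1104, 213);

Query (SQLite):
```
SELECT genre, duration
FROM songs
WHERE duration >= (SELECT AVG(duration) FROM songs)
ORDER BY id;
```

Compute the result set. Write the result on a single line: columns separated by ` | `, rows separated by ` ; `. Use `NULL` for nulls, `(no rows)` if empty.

blues | 365 ; rock | 276 ; classical | 267 ; rock | 392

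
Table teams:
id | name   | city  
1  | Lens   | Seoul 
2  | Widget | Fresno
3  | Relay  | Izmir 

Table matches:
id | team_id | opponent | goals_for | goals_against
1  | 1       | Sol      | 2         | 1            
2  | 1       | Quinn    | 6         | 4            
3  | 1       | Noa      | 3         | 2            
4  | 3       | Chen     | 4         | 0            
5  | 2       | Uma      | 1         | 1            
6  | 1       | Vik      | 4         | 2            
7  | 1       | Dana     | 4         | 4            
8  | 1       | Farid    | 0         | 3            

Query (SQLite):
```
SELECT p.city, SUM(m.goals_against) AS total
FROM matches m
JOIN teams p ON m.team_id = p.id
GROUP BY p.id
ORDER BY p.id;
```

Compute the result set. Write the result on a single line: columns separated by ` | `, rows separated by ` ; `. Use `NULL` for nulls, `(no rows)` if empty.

Join each matches row to its teams via team_id.
Group joined rows by teams.id; compute SUM(m.goals_against) per group.
  1: ids {1, 2, 3, 6, 7, 8} → SUM(m.goals_against)=16
  2: ids {5} → SUM(m.goals_against)=1
  3: ids {4} → SUM(m.goals_against)=0

Seoul | 16 ; Fresno | 1 ; Izmir | 0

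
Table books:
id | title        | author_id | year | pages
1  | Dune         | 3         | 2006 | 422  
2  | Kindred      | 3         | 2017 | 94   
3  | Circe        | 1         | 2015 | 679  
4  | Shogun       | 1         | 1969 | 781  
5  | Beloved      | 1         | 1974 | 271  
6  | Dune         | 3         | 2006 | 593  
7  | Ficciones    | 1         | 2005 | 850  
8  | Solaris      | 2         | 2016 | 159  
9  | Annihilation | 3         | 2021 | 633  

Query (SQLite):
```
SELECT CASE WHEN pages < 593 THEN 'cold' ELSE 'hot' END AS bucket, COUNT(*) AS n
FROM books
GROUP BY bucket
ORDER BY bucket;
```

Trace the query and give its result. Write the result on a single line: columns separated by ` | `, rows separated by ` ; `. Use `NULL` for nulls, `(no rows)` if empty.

Bucket rows by pages < 593 → 'cold' else 'hot'; count each bucket.

cold | 4 ; hot | 5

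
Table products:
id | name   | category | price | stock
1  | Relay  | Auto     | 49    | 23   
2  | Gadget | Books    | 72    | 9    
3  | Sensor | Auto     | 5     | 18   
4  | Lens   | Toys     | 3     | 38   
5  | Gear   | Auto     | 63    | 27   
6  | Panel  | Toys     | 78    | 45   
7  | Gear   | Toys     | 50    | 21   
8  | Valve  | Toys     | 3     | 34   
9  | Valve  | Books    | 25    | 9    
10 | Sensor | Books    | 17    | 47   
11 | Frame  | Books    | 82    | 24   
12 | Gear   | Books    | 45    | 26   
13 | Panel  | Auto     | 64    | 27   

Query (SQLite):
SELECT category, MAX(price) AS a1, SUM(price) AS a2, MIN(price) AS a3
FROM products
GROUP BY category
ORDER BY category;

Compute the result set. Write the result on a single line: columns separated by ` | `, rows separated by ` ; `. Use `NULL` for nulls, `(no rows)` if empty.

Auto | 64 | 181 | 5 ; Books | 82 | 241 | 17 ; Toys | 78 | 134 | 3

Group products by category.
Per group compute: MAX(price), SUM(price), MIN(price).
  Auto: ids {1, 3, 5, 13} → MAX(price)=64, SUM(price)=181, MIN(price)=5
  Books: ids {2, 9, 10, 11, 12} → MAX(price)=82, SUM(price)=241, MIN(price)=17
  Toys: ids {4, 6, 7, 8} → MAX(price)=78, SUM(price)=134, MIN(price)=3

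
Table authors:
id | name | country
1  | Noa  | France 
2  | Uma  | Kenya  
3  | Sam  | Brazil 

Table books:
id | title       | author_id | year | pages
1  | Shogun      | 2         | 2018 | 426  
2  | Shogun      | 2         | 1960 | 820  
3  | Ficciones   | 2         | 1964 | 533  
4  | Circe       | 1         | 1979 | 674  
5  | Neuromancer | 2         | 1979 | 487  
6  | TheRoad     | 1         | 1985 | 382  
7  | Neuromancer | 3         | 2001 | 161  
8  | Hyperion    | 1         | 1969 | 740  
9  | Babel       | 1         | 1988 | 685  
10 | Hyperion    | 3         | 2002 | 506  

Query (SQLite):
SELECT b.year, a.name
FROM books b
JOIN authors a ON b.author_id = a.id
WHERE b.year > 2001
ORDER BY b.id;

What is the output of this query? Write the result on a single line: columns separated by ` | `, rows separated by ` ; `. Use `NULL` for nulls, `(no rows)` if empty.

Each books row matches the authors row where author_id = authors.id.
Then keep rows with b.year > 2001.

2018 | Uma ; 2002 | Sam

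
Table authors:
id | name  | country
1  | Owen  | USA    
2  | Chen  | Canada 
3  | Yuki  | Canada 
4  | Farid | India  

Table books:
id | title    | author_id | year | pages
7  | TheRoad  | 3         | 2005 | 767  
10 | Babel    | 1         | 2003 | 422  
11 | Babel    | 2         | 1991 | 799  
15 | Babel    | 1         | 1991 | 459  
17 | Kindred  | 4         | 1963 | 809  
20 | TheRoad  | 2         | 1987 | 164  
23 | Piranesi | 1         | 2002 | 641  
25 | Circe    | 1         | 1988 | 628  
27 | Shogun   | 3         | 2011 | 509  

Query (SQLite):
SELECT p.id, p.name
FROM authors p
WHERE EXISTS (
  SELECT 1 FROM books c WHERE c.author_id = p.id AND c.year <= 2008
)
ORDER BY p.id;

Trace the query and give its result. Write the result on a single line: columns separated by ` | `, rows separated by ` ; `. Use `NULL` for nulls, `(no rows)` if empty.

1 | Owen ; 2 | Chen ; 3 | Yuki ; 4 | Farid

For each authors row, check whether any books with matching author_id has year <= 2008.
Keep rows where that is true.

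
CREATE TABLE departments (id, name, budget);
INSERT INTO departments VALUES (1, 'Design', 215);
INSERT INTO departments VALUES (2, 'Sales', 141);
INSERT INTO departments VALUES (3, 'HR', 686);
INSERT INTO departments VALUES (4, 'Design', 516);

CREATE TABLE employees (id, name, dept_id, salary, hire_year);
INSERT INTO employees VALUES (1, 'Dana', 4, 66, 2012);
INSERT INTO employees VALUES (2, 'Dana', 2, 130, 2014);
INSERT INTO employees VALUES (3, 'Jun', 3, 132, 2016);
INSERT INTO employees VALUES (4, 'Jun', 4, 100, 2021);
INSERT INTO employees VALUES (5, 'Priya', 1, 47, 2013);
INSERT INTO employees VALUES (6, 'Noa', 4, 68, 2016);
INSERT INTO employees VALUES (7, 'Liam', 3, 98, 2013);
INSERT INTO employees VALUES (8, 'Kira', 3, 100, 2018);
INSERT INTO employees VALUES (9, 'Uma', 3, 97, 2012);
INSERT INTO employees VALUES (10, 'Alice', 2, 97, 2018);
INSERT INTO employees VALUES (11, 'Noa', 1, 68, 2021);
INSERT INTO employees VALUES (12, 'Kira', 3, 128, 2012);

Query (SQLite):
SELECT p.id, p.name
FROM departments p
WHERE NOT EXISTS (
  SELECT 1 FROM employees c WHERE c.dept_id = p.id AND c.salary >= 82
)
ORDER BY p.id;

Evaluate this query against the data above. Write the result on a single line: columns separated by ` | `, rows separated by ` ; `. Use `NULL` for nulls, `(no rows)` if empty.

For each departments row, check whether any employees with matching dept_id has salary >= 82.
Keep rows where that is false.

1 | Design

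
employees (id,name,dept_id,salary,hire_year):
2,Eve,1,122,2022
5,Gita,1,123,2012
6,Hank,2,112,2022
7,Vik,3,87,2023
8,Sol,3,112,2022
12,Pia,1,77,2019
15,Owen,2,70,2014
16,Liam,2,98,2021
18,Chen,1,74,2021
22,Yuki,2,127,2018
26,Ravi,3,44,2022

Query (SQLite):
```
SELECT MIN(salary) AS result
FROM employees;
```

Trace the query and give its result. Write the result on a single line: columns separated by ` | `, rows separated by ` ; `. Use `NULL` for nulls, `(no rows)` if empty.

44

All salary values: [122, 123, 112, 87, 112, 77, 70, 98, 74, 127, 44].
MIN of non-NULL values = 44.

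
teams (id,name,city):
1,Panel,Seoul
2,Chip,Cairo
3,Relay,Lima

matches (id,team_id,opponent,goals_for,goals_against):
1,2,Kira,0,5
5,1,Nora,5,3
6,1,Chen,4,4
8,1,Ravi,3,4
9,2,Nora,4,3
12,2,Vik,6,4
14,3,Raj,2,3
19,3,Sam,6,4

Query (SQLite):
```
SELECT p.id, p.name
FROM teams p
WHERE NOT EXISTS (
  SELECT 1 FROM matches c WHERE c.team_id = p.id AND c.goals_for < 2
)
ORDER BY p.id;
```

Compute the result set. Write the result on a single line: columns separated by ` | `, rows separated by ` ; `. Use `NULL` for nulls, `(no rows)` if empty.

1 | Panel ; 3 | Relay

For each teams row, check whether any matches with matching team_id has goals_for < 2.
Keep rows where that is false.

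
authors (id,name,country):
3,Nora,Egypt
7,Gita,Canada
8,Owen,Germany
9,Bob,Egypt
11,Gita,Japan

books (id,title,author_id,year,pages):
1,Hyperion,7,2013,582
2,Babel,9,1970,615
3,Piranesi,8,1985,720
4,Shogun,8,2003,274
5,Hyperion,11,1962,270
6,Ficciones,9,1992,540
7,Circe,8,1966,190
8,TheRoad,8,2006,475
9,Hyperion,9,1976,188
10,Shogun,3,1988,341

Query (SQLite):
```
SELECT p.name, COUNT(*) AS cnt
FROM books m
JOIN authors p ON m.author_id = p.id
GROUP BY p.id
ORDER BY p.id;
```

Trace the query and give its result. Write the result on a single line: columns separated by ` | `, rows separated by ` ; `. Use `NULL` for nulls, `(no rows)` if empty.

Join each books row to its authors via author_id.
Group joined rows by authors.id; compute COUNT(*) per group.
  3: ids {10} → COUNT(*)=1
  7: ids {1} → COUNT(*)=1
  8: ids {3, 4, 7, 8} → COUNT(*)=4
  9: ids {2, 6, 9} → COUNT(*)=3
  11: ids {5} → COUNT(*)=1

Nora | 1 ; Gita | 1 ; Owen | 4 ; Bob | 3 ; Gita | 1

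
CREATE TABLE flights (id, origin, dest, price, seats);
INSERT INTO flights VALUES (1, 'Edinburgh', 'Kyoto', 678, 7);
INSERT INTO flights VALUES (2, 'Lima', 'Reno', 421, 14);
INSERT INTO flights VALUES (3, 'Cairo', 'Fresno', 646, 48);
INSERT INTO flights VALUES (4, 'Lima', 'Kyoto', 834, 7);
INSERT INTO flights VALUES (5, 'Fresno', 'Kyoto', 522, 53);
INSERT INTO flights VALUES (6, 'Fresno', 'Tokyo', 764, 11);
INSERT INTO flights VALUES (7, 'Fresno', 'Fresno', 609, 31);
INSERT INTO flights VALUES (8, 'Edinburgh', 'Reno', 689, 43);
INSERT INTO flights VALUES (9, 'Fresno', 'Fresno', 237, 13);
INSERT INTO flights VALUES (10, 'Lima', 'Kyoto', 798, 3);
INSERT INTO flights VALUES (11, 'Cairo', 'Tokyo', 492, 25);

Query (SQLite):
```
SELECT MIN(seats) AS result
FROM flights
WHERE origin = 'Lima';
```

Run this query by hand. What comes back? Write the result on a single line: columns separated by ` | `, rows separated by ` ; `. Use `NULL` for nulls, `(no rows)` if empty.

3

Rows where origin='Lima' → seats values: [14, 7, 3].
MIN of non-NULL values = 3.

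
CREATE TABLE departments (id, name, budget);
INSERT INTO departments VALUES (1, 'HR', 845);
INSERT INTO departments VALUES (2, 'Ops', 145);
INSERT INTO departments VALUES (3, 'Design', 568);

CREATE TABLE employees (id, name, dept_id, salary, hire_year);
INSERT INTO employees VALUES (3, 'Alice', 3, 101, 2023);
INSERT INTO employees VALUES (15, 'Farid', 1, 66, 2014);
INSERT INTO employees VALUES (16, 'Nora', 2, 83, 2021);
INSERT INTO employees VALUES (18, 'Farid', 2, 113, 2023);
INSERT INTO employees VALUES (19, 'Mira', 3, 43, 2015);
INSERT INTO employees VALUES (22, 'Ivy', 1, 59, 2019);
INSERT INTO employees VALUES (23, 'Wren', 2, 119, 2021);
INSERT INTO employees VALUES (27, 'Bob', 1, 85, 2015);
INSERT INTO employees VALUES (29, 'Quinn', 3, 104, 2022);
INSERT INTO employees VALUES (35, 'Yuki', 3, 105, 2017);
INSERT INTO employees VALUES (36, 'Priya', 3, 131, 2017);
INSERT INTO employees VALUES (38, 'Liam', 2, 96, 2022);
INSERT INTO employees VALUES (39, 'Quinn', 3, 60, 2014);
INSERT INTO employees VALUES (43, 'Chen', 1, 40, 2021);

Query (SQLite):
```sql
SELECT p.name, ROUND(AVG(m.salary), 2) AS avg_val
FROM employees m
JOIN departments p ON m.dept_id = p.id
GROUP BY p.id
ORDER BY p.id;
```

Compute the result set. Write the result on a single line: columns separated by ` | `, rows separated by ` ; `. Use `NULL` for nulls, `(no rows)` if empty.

Join each employees row to its departments via dept_id.
Group joined rows by departments.id; compute ROUND(AVG(m.salary), 2) per group.
  1: ids {15, 22, 27, 43} → ROUND(AVG(m.salary), 2)=62.5
  2: ids {16, 18, 23, 38} → ROUND(AVG(m.salary), 2)=102.75
  3: ids {3, 19, 29, 35, 36, 39} → ROUND(AVG(m.salary), 2)=90.67

HR | 62.5 ; Ops | 102.75 ; Design | 90.67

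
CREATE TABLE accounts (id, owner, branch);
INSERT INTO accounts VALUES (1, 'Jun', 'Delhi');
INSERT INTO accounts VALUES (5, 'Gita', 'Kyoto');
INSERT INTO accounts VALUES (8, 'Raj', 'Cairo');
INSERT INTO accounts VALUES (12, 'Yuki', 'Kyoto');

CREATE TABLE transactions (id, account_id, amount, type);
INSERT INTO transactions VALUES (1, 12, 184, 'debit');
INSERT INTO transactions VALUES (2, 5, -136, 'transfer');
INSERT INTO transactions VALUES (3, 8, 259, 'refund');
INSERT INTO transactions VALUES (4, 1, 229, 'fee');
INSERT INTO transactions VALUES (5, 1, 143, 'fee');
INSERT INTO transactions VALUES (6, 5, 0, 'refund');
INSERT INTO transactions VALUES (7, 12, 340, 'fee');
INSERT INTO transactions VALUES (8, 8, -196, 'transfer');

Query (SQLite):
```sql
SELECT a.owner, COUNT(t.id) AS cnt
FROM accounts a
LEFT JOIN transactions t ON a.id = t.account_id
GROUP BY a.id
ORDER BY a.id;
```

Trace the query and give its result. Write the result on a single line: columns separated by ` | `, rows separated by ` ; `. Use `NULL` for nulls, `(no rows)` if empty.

Jun | 2 ; Gita | 2 ; Raj | 2 ; Yuki | 2

LEFT JOIN keeps every accounts row; unmatched ones get NULL for transactions columns.
Group by accounts.id and compute COUNT(t.id). COUNT(col) of an all-NULL group is 0.
  1: ids {4, 5} → COUNT(t.id)=2
  5: ids {2, 6} → COUNT(t.id)=2
  8: ids {3, 8} → COUNT(t.id)=2
  12: ids {1, 7} → COUNT(t.id)=2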